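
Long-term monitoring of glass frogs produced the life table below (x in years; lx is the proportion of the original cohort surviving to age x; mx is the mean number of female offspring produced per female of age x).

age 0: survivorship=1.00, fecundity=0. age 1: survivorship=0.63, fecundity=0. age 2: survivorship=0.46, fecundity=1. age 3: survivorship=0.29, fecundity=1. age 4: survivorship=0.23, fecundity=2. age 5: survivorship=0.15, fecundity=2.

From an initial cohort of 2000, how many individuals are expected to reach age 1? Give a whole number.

Expected survivors = N0 · l_1 = 2000 × 0.63 = 1260 → 1260

1260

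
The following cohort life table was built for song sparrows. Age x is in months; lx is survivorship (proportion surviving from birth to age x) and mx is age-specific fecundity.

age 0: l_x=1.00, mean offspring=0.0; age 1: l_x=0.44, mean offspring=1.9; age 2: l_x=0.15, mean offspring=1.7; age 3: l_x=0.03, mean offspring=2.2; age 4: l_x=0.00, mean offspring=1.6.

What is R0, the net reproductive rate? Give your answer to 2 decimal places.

1.16

lx·mx by age: 0, 0.836, 0.255, 0.066, 0
R0 = Σ lx·mx = 1.157 → 1.16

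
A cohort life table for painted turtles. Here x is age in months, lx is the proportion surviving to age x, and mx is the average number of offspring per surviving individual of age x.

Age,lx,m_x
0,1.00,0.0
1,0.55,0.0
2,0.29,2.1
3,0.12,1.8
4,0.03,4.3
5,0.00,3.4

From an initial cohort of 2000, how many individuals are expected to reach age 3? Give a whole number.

Expected survivors = N0 · l_3 = 2000 × 0.12 = 240 → 240

240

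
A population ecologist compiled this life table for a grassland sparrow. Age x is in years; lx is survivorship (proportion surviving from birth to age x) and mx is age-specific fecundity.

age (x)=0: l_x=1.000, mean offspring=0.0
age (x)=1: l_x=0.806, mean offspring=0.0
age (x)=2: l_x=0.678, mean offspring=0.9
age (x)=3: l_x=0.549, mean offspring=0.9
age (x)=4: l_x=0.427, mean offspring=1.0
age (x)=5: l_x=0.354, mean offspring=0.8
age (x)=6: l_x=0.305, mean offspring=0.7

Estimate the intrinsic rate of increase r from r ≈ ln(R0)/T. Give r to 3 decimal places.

R0 = Σ lx·mx = 0 + 0 + 0.6102 + 0.4941 + 0.427 + 0.2832 + 0.2135 = 2.028
Σ x·lx·mx = 7.1077; T = 7.1077/2.028 = 3.50478…
r ≈ ln(R0)/T = ln(2.028)/3.50478… = 0.20174… → 0.202

0.202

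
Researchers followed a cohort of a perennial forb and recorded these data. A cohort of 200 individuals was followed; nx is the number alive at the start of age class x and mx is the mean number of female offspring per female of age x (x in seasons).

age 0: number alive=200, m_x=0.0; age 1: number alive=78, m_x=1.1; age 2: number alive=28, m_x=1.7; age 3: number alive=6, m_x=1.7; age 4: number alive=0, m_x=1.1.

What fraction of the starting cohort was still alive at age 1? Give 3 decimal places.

0.390

l_1 = n_1/n_0 = 78/200 = 0.39 → 0.390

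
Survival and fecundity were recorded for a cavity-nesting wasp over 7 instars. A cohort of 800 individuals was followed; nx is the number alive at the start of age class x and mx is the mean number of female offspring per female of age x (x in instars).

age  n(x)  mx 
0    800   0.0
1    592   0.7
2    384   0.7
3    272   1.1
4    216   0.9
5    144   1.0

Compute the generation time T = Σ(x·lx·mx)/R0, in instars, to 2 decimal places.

lx = nx/n0 = nx/800: 1, 0.74, 0.48, 0.34, 0.27, 0.18
lx·mx: 0, 0.518, 0.336, 0.374, 0.243, 0.18 → R0 = 1.651
x·lx·mx: 0, 0.518, 0.672, 1.122, 0.972, 0.9 → Σ = 4.184
T = 4.184 / 1.651 = 2.534222… → 2.53

2.53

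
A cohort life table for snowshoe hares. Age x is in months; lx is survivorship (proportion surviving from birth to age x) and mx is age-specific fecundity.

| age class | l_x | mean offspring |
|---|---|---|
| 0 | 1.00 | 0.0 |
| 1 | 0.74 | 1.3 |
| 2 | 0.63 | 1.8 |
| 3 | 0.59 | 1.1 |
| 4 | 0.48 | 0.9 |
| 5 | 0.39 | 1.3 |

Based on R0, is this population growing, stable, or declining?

R0 = Σ lx·mx = 0 + 0.962 + 1.134 + 0.649 + 0.432 + 0.507 = 3.684
R0 > 1, so the population is growing.

growing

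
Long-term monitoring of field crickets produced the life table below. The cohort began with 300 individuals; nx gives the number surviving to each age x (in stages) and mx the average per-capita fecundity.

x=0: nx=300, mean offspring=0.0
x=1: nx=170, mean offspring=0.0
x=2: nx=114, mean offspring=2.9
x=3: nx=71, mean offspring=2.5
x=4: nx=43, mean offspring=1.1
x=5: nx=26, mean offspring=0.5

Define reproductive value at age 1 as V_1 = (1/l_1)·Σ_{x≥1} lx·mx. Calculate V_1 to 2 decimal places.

3.34

lx = nx/n0 = nx/300: 1, 0.56667…, 0.38, 0.23667…, 0.14333…, 0.08667…
lx·mx for x ≥ 1: 0, 1.102, 0.591667…, 0.157667…, 0.043333… → sum = 1.894667…
V_1 = 1.894667… / l_1 = 1.894667… / 0.566667… = 3.343529… → 3.34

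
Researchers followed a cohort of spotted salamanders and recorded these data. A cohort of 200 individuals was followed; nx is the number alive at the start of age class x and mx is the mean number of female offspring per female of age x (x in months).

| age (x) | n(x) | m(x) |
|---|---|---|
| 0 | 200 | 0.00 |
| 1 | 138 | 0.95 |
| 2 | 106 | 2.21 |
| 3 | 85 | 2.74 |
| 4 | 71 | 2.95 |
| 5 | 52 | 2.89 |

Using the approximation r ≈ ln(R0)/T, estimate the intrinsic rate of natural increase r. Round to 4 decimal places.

0.5197

lx = nx/n0 = nx/200: 1, 0.69, 0.53, 0.425, 0.355, 0.26
R0 = Σ lx·mx = 0 + 0.6555 + 1.1713 + 1.1645 + 1.04725 + 0.7514 = 4.78995
Σ x·lx·mx = 14.4376; T = 14.4376/4.78995 = 3.01414…
r ≈ ln(R0)/T = ln(4.78995)/3.01414… = 0.519723… → 0.5197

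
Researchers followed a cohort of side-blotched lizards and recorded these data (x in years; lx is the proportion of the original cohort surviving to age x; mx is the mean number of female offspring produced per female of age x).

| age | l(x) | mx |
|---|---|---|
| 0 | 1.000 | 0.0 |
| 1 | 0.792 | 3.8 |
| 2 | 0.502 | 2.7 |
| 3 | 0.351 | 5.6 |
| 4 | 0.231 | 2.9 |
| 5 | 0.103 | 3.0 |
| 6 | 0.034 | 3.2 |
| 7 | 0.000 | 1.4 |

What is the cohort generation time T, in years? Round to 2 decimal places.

lx·mx: 0, 3.0096, 1.3554, 1.9656, 0.6699, 0.309, 0.1088, 0 → R0 = 7.4183
x·lx·mx: 0, 3.0096, 2.7108, 5.8968, 2.6796, 1.545, 0.6528, 0 → Σ = 16.4946
T = 16.4946 / 7.4183 = 2.223501… → 2.22

2.22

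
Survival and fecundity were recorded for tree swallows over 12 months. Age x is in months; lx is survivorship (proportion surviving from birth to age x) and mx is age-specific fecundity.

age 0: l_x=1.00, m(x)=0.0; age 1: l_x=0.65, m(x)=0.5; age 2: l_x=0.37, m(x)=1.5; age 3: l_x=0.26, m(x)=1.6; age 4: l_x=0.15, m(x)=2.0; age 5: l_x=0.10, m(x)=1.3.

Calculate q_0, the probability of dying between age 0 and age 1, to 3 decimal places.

0.350

q_0 = (l_0 − l_1) / l_0 = (1 − 0.65) / 1
     = 0.35 / 1 = 0.35 → 0.350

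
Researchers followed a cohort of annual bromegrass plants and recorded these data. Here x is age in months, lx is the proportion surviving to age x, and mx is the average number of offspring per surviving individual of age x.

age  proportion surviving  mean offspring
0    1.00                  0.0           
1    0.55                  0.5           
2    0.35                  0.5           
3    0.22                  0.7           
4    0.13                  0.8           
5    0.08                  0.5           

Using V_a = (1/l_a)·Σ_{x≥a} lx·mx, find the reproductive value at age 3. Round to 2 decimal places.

lx·mx for x ≥ 3: 0.154, 0.104, 0.04 → sum = 0.298
V_3 = 0.298 / l_3 = 0.298 / 0.22 = 1.354545… → 1.35

1.35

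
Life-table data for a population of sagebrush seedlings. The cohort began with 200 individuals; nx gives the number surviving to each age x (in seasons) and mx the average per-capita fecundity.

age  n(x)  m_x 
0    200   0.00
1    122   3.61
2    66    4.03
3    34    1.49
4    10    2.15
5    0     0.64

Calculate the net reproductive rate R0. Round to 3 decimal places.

3.893

lx = nx/n0 = nx/200: 1, 0.61, 0.33, 0.17, 0.05, 0
lx·mx by age: 0, 2.2021, 1.3299, 0.2533, 0.1075, 0
R0 = Σ lx·mx = 3.8928 → 3.893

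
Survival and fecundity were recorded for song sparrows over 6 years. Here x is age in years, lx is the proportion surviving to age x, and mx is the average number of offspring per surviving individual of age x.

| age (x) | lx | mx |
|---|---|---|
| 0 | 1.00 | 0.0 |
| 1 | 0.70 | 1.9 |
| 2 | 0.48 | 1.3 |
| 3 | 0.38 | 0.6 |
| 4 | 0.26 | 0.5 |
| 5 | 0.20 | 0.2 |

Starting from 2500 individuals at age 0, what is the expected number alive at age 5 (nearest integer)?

500

Expected survivors = N0 · l_5 = 2500 × 0.20 = 500 → 500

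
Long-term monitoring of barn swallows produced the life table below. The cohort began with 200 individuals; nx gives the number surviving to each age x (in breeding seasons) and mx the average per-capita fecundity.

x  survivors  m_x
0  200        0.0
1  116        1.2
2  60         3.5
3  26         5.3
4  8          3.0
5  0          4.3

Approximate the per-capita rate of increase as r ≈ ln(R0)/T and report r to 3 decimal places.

lx = nx/n0 = nx/200: 1, 0.58, 0.3, 0.13, 0.04, 0
R0 = Σ lx·mx = 0 + 0.696 + 1.05 + 0.689 + 0.12 + 0 = 2.555
Σ x·lx·mx = 5.343; T = 5.343/2.555 = 2.09119…
r ≈ ln(R0)/T = ln(2.555)/2.09119… = 0.44857… → 0.449

0.449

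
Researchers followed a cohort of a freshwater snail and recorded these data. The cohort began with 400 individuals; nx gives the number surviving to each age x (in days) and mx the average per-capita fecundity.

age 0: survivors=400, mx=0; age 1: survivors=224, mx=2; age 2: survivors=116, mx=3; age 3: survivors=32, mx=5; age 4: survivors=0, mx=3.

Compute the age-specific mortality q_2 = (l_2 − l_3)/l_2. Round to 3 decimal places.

0.724

lx = nx/n0 = nx/400: 1, 0.56, 0.29, 0.08, 0
q_2 = (l_2 − l_3) / l_2 = (0.29 − 0.08) / 0.29
     = 0.21 / 0.29 = 0.724138… → 0.724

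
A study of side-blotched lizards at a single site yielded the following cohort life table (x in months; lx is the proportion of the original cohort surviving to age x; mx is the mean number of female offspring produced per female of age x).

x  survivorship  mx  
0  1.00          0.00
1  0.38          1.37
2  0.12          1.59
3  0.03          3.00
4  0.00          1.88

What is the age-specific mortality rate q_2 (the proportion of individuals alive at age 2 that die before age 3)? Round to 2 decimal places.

q_2 = (l_2 − l_3) / l_2 = (0.12 − 0.03) / 0.12
     = 0.09 / 0.12 = 0.75 → 0.75

0.75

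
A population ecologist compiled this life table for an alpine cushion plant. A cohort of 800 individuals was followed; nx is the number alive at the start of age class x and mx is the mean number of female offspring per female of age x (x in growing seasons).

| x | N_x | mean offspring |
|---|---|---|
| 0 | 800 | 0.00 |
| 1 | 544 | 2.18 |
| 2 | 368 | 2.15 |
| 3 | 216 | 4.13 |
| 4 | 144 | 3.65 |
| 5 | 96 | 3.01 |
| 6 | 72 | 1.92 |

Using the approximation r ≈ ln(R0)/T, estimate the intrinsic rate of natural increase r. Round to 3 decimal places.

lx = nx/n0 = nx/800: 1, 0.68, 0.46, 0.27, 0.18, 0.12, 0.09
R0 = Σ lx·mx = 0 + 1.4824 + 0.989 + 1.1151 + 0.657 + 0.3612 + 0.1728 = 4.7775
Σ x·lx·mx = 12.2765; T = 12.2765/4.7775 = 2.56965…
r ≈ ln(R0)/T = ln(4.7775)/2.56965… = 0.60861… → 0.609

0.609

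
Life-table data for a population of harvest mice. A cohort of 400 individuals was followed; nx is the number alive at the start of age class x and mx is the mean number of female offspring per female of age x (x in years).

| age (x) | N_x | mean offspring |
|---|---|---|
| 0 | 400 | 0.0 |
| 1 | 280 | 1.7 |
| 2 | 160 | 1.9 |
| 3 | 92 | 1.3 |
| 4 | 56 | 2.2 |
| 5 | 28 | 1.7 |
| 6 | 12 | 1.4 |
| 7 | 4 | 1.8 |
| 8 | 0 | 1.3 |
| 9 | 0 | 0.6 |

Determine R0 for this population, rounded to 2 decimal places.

2.74

lx = nx/n0 = nx/400: 1, 0.7, 0.4, 0.23, 0.14, 0.07, 0.03, 0.01, 0, 0
lx·mx by age: 0, 1.19, 0.76, 0.299, 0.308, 0.119, 0.042, 0.018, 0, 0
R0 = Σ lx·mx = 2.736 → 2.74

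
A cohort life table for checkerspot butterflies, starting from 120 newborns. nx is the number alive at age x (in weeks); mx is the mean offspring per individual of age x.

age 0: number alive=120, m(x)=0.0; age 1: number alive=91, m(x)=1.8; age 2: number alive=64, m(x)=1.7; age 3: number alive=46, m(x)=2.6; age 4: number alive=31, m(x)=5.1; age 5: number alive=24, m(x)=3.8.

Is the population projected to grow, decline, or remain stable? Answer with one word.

lx = nx/n0 = nx/120: 1, 0.75833…, 0.53333…, 0.38333…, 0.25833…, 0.2
R0 = Σ lx·mx = 0 + 1.365… + 0.906667… + 0.996667… + 1.3175… + 0.76 = 5.345833…
R0 > 1, so the population is growing.

growing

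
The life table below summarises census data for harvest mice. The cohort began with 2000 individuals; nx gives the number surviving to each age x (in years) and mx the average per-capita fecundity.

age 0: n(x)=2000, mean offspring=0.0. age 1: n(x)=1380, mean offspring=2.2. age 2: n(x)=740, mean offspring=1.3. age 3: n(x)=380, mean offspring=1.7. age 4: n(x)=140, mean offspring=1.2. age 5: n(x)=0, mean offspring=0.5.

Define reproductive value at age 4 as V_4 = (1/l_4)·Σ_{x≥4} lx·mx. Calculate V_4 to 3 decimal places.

1.200

lx = nx/n0 = nx/2000: 1, 0.69, 0.37, 0.19, 0.07, 0
lx·mx for x ≥ 4: 0.084, 0 → sum = 0.084
V_4 = 0.084 / l_4 = 0.084 / 0.07 = 1.2 → 1.200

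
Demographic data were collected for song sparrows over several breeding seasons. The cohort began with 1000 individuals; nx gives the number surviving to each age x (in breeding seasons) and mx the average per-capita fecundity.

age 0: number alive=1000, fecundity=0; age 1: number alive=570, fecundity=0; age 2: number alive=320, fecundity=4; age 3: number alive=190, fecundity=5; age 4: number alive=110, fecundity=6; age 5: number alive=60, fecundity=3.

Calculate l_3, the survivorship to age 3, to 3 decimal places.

0.190

l_3 = n_3/n_0 = 190/1000 = 0.19 → 0.190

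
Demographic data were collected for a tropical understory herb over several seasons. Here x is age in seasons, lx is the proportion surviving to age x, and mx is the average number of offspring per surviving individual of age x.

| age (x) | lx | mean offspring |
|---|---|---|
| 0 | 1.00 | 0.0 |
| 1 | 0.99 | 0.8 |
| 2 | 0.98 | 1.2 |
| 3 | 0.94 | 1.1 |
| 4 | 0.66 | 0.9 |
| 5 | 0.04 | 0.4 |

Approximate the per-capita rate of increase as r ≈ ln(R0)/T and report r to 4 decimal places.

R0 = Σ lx·mx = 0 + 0.792 + 1.176 + 1.034 + 0.594 + 0.016 = 3.612
Σ x·lx·mx = 8.702; T = 8.702/3.612 = 2.40919…
r ≈ ln(R0)/T = ln(3.612)/2.40919… = 0.533067… → 0.5331

0.5331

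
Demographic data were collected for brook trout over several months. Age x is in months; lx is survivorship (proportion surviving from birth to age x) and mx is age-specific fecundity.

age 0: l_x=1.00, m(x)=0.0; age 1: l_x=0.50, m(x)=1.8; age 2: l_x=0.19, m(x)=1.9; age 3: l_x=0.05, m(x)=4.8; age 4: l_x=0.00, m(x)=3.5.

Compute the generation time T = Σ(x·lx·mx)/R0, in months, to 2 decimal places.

1.56

lx·mx: 0, 0.9, 0.361, 0.24, 0 → R0 = 1.501
x·lx·mx: 0, 0.9, 0.722, 0.72, 0 → Σ = 2.342
T = 2.342 / 1.501 = 1.560293… → 1.56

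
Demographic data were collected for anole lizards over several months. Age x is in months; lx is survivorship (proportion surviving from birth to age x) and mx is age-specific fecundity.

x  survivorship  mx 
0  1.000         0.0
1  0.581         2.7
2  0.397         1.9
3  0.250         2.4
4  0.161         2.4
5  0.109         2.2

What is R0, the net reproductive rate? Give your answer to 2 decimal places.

3.55

lx·mx by age: 0, 1.5687, 0.7543, 0.6, 0.3864, 0.2398
R0 = Σ lx·mx = 3.5492 → 3.55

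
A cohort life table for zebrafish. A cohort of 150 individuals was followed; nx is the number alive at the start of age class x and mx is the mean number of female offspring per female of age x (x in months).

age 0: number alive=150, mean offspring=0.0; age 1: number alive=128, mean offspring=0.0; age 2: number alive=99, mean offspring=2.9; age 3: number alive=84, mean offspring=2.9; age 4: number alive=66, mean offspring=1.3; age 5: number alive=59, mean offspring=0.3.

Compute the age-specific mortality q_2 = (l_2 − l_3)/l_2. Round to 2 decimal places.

lx = nx/n0 = nx/150: 1, 0.85333…, 0.66, 0.56, 0.44, 0.39333…
q_2 = (l_2 − l_3) / l_2 = (0.66 − 0.56) / 0.66
     = 0.1 / 0.66 = 0.151515… → 0.15

0.15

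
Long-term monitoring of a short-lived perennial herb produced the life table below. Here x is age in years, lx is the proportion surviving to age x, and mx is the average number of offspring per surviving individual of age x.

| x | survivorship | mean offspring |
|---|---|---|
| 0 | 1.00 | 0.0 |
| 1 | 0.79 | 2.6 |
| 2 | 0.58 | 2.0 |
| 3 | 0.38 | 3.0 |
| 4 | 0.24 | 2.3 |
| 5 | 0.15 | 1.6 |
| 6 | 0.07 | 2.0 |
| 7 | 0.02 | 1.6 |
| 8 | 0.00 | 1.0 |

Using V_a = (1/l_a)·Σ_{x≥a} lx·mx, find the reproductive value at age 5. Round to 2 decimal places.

lx·mx for x ≥ 5: 0.24, 0.14, 0.032, 0 → sum = 0.412
V_5 = 0.412 / l_5 = 0.412 / 0.15 = 2.746667… → 2.75

2.75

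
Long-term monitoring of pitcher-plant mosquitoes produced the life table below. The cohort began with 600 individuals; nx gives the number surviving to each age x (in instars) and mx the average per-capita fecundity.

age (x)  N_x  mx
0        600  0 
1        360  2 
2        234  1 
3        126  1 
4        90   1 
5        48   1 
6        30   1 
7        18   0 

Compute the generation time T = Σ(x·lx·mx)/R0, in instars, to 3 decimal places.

lx = nx/n0 = nx/600: 1, 0.6, 0.39, 0.21, 0.15, 0.08, 0.05, 0.03
lx·mx: 0, 1.2, 0.39, 0.21, 0.15, 0.08, 0.05, 0 → R0 = 2.08
x·lx·mx: 0, 1.2, 0.78, 0.63, 0.6, 0.4, 0.3, 0 → Σ = 3.91
T = 3.91 / 2.08 = 1.879808… → 1.880

1.880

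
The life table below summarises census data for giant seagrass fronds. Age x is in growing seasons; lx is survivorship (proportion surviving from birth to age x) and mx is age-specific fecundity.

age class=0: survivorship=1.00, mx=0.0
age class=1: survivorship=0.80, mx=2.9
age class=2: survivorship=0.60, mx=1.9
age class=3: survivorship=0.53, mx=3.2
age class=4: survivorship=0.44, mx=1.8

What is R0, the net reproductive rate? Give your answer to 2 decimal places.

lx·mx by age: 0, 2.32, 1.14, 1.696, 0.792
R0 = Σ lx·mx = 5.948 → 5.95

5.95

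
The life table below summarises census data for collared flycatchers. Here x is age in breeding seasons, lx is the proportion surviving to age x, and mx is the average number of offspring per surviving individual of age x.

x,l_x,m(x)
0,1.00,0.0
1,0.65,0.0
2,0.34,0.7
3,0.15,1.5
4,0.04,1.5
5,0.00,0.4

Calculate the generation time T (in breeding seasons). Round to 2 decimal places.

lx·mx: 0, 0, 0.238, 0.225, 0.06, 0 → R0 = 0.523
x·lx·mx: 0, 0, 0.476, 0.675, 0.24, 0 → Σ = 1.391
T = 1.391 / 0.523 = 2.659656… → 2.66

2.66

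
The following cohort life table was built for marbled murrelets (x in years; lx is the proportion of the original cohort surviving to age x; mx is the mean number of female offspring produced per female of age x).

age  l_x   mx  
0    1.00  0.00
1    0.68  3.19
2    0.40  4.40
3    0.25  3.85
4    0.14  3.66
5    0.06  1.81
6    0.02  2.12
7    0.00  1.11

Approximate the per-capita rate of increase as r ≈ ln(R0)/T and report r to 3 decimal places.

R0 = Σ lx·mx = 0 + 2.1692 + 1.76 + 0.9625 + 0.5124 + 0.1086 + 0.0424 + 0 = 5.5551
Σ x·lx·mx = 11.4237; T = 11.4237/5.5551 = 2.05643…
r ≈ ln(R0)/T = ln(5.5551)/2.05643… = 0.83383… → 0.834

0.834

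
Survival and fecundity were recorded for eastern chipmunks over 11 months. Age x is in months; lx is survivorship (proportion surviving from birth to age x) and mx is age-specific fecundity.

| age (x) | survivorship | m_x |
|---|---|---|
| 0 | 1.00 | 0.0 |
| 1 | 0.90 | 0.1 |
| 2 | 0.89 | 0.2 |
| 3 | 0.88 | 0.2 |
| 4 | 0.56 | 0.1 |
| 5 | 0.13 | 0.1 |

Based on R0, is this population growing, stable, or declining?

R0 = Σ lx·mx = 0 + 0.09 + 0.178 + 0.176 + 0.056 + 0.013 = 0.513
R0 < 1, so the population is declining.

declining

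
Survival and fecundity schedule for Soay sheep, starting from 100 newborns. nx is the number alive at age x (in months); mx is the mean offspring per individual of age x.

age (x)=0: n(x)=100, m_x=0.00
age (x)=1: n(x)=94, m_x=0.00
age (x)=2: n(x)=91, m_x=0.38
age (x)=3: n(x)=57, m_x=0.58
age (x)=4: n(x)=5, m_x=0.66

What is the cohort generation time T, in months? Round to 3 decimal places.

lx = nx/n0 = nx/100: 1, 0.94, 0.91, 0.57, 0.05
lx·mx: 0, 0, 0.3458, 0.3306, 0.033 → R0 = 0.7094
x·lx·mx: 0, 0, 0.6916, 0.9918, 0.132 → Σ = 1.8154
T = 1.8154 / 0.7094 = 2.559064… → 2.559

2.559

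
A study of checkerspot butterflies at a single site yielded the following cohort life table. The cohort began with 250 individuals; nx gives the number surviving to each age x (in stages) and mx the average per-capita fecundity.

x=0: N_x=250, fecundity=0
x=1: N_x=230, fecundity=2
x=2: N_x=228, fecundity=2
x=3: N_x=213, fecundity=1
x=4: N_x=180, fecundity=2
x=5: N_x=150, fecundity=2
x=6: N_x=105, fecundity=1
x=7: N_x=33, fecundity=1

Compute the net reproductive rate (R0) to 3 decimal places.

lx = nx/n0 = nx/250: 1, 0.92, 0.912, 0.852, 0.72, 0.6, 0.42, 0.132
lx·mx by age: 0, 1.84, 1.824, 0.852, 1.44, 1.2, 0.42, 0.132
R0 = Σ lx·mx = 7.708 → 7.708

7.708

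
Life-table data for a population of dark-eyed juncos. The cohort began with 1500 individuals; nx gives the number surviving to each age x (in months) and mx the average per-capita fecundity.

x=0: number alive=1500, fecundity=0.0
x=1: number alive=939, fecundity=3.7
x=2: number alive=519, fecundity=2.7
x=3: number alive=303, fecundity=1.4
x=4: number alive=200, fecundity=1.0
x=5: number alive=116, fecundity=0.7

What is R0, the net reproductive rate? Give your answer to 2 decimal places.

lx = nx/n0 = nx/1500: 1, 0.626, 0.346, 0.202, 0.13333…, 0.07733…
lx·mx by age: 0, 2.3162, 0.9342, 0.2828, 0.133333…, 0.054133…
R0 = Σ lx·mx = 3.720667… → 3.72

3.72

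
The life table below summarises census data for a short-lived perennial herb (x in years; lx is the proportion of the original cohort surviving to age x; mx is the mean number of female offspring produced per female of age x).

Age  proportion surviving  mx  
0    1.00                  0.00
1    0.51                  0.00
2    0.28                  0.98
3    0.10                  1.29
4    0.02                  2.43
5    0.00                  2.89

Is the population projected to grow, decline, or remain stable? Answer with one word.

declining

R0 = Σ lx·mx = 0 + 0 + 0.2744 + 0.129 + 0.0486 + 0 = 0.452
R0 < 1, so the population is declining.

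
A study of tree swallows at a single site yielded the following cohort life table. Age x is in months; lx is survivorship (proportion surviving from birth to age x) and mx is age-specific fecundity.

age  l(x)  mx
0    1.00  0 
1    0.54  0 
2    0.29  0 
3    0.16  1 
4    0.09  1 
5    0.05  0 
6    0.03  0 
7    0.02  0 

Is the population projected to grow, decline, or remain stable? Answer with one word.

R0 = Σ lx·mx = 0 + 0 + 0 + 0.16 + 0.09 + 0 + 0 + 0 = 0.25
R0 < 1, so the population is declining.

declining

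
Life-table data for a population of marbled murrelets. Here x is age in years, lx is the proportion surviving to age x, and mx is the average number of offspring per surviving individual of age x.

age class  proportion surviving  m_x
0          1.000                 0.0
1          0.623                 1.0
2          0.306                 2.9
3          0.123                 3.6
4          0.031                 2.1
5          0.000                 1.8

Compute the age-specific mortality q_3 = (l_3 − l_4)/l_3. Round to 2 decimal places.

q_3 = (l_3 − l_4) / l_3 = (0.123 − 0.031) / 0.123
     = 0.092 / 0.123 = 0.747967… → 0.75

0.75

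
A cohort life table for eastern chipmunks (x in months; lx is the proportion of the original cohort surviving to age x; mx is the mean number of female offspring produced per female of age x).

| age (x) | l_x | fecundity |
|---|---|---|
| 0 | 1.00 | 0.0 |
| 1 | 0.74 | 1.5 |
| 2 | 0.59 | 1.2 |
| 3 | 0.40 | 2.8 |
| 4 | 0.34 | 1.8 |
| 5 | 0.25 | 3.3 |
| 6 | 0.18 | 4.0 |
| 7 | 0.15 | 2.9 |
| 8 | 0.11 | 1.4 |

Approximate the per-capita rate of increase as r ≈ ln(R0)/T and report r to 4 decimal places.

0.4691

R0 = Σ lx·mx = 0 + 1.11 + 0.708 + 1.12 + 0.612 + 0.825 + 0.72 + 0.435 + 0.154 = 5.684
Σ x·lx·mx = 21.056; T = 21.056/5.684 = 3.70443…
r ≈ ln(R0)/T = ln(5.684)/3.70443… = 0.469074… → 0.4691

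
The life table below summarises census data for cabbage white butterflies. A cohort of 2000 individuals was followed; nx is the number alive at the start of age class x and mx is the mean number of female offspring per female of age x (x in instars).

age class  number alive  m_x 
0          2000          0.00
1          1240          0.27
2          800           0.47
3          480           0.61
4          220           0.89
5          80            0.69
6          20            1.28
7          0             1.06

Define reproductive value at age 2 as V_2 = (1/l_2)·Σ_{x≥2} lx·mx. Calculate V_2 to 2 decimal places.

lx = nx/n0 = nx/2000: 1, 0.62, 0.4, 0.24, 0.11, 0.04, 0.01, 0
lx·mx for x ≥ 2: 0.188, 0.1464, 0.0979, 0.0276, 0.0128, 0 → sum = 0.4727
V_2 = 0.4727 / l_2 = 0.4727 / 0.4 = 1.18175 → 1.18

1.18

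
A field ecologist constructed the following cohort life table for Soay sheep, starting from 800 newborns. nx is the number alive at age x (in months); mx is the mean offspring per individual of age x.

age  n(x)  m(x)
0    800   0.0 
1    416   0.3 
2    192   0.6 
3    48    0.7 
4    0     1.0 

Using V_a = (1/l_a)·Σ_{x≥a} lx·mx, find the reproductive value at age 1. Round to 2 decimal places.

0.66

lx = nx/n0 = nx/800: 1, 0.52, 0.24, 0.06, 0
lx·mx for x ≥ 1: 0.156, 0.144, 0.042, 0 → sum = 0.342
V_1 = 0.342 / l_1 = 0.342 / 0.52 = 0.657692… → 0.66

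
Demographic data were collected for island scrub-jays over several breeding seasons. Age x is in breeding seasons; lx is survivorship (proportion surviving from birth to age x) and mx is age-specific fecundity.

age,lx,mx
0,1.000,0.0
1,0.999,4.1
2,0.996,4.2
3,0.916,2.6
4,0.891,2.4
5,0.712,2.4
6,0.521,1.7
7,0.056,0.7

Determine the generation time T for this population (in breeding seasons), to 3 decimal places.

2.740

lx·mx: 0, 4.0959, 4.1832, 2.3816, 2.1384, 1.7088, 0.8857, 0.0392 → R0 = 15.4328
x·lx·mx: 0, 4.0959, 8.3664, 7.1448, 8.5536, 8.544, 5.3142, 0.2744 → Σ = 42.2933
T = 42.2933 / 15.4328 = 2.740481… → 2.740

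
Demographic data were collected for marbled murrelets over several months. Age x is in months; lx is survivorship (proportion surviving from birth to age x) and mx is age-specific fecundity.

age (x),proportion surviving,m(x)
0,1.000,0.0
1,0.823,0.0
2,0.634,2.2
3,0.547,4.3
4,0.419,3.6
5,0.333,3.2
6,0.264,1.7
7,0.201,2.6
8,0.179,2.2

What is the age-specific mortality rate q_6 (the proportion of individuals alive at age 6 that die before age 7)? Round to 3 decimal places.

q_6 = (l_6 − l_7) / l_6 = (0.264 − 0.201) / 0.264
     = 0.063 / 0.264 = 0.238636… → 0.239

0.239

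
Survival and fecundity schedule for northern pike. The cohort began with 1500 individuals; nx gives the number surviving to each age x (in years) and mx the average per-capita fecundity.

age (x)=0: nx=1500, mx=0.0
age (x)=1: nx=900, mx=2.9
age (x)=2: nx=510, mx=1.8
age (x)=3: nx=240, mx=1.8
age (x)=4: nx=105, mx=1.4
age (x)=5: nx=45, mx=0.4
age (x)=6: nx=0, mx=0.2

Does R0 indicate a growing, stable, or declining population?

growing

lx = nx/n0 = nx/1500: 1, 0.6, 0.34, 0.16, 0.07, 0.03, 0
R0 = Σ lx·mx = 0 + 1.74 + 0.612 + 0.288 + 0.098 + 0.012 + 0 = 2.75
R0 > 1, so the population is growing.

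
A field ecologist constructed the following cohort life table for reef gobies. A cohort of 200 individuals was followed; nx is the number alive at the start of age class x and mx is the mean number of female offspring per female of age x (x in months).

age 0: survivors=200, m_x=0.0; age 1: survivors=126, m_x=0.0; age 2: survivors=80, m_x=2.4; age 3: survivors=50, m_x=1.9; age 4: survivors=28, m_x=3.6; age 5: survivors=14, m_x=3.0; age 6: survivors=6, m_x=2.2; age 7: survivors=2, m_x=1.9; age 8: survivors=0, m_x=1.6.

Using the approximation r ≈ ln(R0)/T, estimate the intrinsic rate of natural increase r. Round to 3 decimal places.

lx = nx/n0 = nx/200: 1, 0.63, 0.4, 0.25, 0.14, 0.07, 0.03, 0.01, 0
R0 = Σ lx·mx = 0 + 0 + 0.96 + 0.475 + 0.504 + 0.21 + 0.066 + 0.019 + 0 = 2.234
Σ x·lx·mx = 6.94; T = 6.94/2.234 = 3.10654…
r ≈ ln(R0)/T = ln(2.234)/3.10654… = 0.25874… → 0.259

0.259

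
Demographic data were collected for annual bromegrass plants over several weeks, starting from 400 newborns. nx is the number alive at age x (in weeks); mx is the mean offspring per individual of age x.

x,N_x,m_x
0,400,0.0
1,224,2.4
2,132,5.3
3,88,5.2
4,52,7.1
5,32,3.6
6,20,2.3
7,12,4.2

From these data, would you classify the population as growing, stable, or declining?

growing

lx = nx/n0 = nx/400: 1, 0.56, 0.33, 0.22, 0.13, 0.08, 0.05, 0.03
R0 = Σ lx·mx = 0 + 1.344 + 1.749 + 1.144 + 0.923 + 0.288 + 0.115 + 0.126 = 5.689
R0 > 1, so the population is growing.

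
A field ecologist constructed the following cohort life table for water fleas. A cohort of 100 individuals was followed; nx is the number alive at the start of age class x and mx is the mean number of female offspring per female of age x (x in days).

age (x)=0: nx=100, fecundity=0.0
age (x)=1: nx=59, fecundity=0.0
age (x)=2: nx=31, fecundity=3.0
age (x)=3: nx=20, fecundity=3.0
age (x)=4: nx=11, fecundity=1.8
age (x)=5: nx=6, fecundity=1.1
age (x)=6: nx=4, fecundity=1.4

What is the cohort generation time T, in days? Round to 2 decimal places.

lx = nx/n0 = nx/100: 1, 0.59, 0.31, 0.2, 0.11, 0.06, 0.04
lx·mx: 0, 0, 0.93, 0.6, 0.198, 0.066, 0.056 → R0 = 1.85
x·lx·mx: 0, 0, 1.86, 1.8, 0.792, 0.33, 0.336 → Σ = 5.118
T = 5.118 / 1.85 = 2.766486… → 2.77

2.77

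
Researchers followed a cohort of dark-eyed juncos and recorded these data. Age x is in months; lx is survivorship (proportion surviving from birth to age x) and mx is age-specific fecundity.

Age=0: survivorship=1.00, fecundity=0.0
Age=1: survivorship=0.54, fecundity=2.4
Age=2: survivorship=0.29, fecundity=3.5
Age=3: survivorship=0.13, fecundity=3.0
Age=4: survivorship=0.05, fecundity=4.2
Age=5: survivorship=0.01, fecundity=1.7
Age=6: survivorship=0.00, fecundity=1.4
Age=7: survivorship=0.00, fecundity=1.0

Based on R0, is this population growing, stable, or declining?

growing

R0 = Σ lx·mx = 0 + 1.296 + 1.015 + 0.39 + 0.21 + 0.017 + 0 + 0 = 2.928
R0 > 1, so the population is growing.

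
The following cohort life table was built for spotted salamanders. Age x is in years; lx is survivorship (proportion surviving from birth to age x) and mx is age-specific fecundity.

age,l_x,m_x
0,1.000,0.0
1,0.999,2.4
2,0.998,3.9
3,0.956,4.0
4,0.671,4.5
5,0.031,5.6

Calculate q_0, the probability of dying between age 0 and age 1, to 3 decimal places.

q_0 = (l_0 − l_1) / l_0 = (1 − 0.999) / 1
     = 0.001 / 1 = 0.001 → 0.001

0.001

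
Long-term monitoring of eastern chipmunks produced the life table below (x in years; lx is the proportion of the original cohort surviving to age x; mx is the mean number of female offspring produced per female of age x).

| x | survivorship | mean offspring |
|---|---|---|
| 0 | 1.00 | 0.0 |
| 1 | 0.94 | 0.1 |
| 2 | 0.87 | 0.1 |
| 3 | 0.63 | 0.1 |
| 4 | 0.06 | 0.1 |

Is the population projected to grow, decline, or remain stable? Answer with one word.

R0 = Σ lx·mx = 0 + 0.094 + 0.087 + 0.063 + 0.006 = 0.25
R0 < 1, so the population is declining.

declining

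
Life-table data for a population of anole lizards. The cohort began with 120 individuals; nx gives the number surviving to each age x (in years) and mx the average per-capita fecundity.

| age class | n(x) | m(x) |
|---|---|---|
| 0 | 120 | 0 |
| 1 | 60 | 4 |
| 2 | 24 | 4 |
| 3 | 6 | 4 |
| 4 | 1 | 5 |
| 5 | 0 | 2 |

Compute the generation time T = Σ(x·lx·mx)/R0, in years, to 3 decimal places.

1.436

lx = nx/n0 = nx/120: 1, 0.5, 0.2, 0.05, 0.00833…, 0
lx·mx: 0, 2, 0.8, 0.2, 0.041667…, 0 → R0 = 3.041667…
x·lx·mx: 0, 2, 1.6, 0.6, 0.166667…, 0 → Σ = 4.366667…
T = 4.366667… / 3.041667… = 1.435616… → 1.436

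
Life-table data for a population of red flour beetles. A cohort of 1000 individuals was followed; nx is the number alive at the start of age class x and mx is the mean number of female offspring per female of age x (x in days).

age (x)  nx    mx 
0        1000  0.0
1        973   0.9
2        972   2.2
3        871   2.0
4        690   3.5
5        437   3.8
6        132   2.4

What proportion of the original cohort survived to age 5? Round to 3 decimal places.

l_5 = n_5/n_0 = 437/1000 = 0.437 → 0.437

0.437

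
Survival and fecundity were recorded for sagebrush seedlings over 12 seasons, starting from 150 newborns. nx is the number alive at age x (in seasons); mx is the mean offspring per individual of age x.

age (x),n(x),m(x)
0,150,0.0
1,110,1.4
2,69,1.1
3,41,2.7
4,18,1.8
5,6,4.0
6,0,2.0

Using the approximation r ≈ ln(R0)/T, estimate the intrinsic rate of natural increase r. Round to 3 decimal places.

lx = nx/n0 = nx/150: 1, 0.73333…, 0.46, 0.27333…, 0.12, 0.04, 0
R0 = Σ lx·mx = 0 + 1.02667… + 0.506 + 0.738… + 0.216 + 0.16 + 0 = 2.646667…
Σ x·lx·mx = 5.916667…; T = 5.916667…/2.646667… = 2.23552…
r ≈ ln(R0)/T = ln(2.646667…)/2.23552… = 0.43538… → 0.435

0.435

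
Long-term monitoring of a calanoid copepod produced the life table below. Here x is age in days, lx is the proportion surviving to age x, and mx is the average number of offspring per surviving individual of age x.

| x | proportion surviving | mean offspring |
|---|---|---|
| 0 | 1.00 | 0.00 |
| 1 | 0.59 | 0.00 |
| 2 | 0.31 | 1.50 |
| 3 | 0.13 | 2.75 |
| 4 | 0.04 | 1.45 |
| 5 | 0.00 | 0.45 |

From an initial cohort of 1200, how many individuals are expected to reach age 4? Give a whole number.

48

Expected survivors = N0 · l_4 = 1200 × 0.04 = 48 → 48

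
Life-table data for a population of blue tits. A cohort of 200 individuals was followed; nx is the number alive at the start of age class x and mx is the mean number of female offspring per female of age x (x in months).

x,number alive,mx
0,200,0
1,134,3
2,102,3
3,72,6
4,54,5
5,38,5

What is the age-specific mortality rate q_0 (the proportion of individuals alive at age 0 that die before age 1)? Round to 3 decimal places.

0.330

lx = nx/n0 = nx/200: 1, 0.67, 0.51, 0.36, 0.27, 0.19
q_0 = (l_0 − l_1) / l_0 = (1 − 0.67) / 1
     = 0.33 / 1 = 0.33 → 0.330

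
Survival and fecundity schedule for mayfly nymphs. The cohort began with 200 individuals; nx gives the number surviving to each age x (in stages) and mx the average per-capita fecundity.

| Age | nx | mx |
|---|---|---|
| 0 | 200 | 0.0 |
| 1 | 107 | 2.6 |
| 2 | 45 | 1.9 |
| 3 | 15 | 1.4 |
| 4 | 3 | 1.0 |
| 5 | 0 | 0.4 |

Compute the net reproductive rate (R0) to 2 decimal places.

lx = nx/n0 = nx/200: 1, 0.535, 0.225, 0.075, 0.015, 0
lx·mx by age: 0, 1.391, 0.4275, 0.105, 0.015, 0
R0 = Σ lx·mx = 1.9385 → 1.94

1.94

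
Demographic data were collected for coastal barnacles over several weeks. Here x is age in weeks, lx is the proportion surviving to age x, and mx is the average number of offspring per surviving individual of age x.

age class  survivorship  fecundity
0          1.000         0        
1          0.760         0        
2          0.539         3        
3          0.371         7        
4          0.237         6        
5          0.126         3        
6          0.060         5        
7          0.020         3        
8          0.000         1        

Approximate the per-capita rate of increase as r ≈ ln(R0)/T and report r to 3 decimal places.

R0 = Σ lx·mx = 0 + 0 + 1.617 + 2.597 + 1.422 + 0.378 + 0.3 + 0.06 + 0 = 6.374
Σ x·lx·mx = 20.823; T = 20.823/6.374 = 3.26687…
r ≈ ln(R0)/T = ln(6.374)/3.26687… = 0.56697… → 0.567

0.567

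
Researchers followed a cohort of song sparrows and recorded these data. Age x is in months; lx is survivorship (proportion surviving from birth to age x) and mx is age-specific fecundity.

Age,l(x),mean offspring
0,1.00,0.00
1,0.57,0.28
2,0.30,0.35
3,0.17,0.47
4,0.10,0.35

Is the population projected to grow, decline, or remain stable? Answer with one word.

declining

R0 = Σ lx·mx = 0 + 0.1596 + 0.105 + 0.0799 + 0.035 = 0.3795
R0 < 1, so the population is declining.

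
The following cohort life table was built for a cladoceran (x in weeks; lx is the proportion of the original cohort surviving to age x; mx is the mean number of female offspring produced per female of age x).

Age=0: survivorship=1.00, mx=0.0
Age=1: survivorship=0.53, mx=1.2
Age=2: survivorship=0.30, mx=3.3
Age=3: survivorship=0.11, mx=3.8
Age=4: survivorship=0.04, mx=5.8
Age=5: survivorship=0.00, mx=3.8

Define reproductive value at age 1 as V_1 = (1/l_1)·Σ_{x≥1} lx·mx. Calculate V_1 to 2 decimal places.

lx·mx for x ≥ 1: 0.636, 0.99, 0.418, 0.232, 0 → sum = 2.276
V_1 = 2.276 / l_1 = 2.276 / 0.53 = 4.29434… → 4.29

4.29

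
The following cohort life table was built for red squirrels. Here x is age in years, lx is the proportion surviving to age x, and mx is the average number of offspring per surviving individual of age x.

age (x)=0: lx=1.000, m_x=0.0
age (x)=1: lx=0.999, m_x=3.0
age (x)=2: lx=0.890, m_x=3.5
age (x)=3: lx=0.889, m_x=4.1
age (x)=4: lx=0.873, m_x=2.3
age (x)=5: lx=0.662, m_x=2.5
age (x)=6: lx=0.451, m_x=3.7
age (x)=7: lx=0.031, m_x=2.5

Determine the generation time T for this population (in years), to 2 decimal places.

lx·mx: 0, 2.997, 3.115, 3.6449, 2.0079, 1.655, 1.6687, 0.0775 → R0 = 15.166
x·lx·mx: 0, 2.997, 6.23, 10.9347, 8.0316, 8.275, 10.0122, 0.5425 → Σ = 47.023
T = 47.023 / 15.166 = 3.100554… → 3.10

3.10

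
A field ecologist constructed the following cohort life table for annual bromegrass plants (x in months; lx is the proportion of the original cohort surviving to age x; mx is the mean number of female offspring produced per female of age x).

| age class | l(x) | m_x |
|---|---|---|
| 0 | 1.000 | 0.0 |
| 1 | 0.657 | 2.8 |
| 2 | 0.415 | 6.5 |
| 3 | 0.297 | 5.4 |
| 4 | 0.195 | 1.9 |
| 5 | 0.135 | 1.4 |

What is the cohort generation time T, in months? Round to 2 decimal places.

lx·mx: 0, 1.8396, 2.6975, 1.6038, 0.3705, 0.189 → R0 = 6.7004
x·lx·mx: 0, 1.8396, 5.395, 4.8114, 1.482, 0.945 → Σ = 14.473
T = 14.473 / 6.7004 = 2.16002… → 2.16

2.16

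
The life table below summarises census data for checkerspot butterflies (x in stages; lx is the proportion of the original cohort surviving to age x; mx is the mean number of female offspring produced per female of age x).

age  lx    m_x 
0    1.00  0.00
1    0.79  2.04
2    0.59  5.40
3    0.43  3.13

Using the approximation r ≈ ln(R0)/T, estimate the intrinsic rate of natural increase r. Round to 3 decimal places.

0.928

R0 = Σ lx·mx = 0 + 1.6116 + 3.186 + 1.3459 = 6.1435
Σ x·lx·mx = 12.0213; T = 12.0213/6.1435 = 1.95675…
r ≈ ln(R0)/T = ln(6.1435)/1.95675… = 0.92776… → 0.928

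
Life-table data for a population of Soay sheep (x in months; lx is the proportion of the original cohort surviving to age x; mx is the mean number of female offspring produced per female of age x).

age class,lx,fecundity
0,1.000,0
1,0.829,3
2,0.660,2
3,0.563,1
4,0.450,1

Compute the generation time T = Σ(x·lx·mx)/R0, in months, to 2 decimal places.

1.79

lx·mx: 0, 2.487, 1.32, 0.563, 0.45 → R0 = 4.82
x·lx·mx: 0, 2.487, 2.64, 1.689, 1.8 → Σ = 8.616
T = 8.616 / 4.82 = 1.787552… → 1.79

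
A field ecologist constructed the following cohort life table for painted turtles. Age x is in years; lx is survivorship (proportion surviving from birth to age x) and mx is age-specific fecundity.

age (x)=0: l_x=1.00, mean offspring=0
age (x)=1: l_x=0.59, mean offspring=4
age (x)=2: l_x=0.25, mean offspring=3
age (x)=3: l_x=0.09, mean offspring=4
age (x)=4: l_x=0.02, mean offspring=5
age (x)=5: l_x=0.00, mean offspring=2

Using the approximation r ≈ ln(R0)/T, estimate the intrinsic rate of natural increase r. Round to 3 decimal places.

0.851

R0 = Σ lx·mx = 0 + 2.36 + 0.75 + 0.36 + 0.1 + 0 = 3.57
Σ x·lx·mx = 5.34; T = 5.34/3.57 = 1.4958…
r ≈ ln(R0)/T = ln(3.57)/1.4958… = 0.85076… → 0.851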